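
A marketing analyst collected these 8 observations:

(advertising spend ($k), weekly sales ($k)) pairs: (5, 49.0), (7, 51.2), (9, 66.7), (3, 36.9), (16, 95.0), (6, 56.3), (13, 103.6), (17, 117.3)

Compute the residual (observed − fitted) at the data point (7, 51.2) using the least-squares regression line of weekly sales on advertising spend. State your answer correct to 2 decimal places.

-7.24

n = 8, Σx = 76, Σy = 576, Σxy = 6513.1, Σx² = 914
Sxx = Σx² − (Σx)²/n = 914 − 722 = 192
Sxy = Σxy − (Σx)(Σy)/n = 6513.1 − 5472 = 1041.1
b = Sxy/Sxx = 1041.1/192 = 5.422396
a = ȳ − b·x̄ = 72 − 5.422396·9.5 = 20.487240
ŷ(7) = 20.487240 + 5.422396·7 = 58.444010
residual = y − ŷ = 51.2 − 58.444010 = -7.244010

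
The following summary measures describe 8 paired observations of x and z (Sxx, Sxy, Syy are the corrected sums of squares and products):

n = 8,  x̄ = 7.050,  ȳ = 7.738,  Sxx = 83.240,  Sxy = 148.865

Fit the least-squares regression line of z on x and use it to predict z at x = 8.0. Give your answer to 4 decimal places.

9.4370

b = Sxy/Sxx = 148.865/83.24 = 1.788383
a = ȳ − b·x̄ = 7.738 − 1.788383·7.05 = -4.870100
ŷ(8.0) = a + b·8.0 = -4.870100 + 1.788383·8 = 9.436964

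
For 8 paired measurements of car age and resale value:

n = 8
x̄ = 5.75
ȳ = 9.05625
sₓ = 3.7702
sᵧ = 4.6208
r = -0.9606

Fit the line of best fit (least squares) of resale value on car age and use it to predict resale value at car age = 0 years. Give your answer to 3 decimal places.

b = r · sᵧ/sₓ = -0.9606 · 4.6208/3.7702 = -1.177322
a = ȳ − b·x̄ = 9.05625 − (-1.177322)·5.75 = 15.825853
ŷ(0) = a + b·0 = 15.825853 + (-1.177322)·0 = 15.825853

15.826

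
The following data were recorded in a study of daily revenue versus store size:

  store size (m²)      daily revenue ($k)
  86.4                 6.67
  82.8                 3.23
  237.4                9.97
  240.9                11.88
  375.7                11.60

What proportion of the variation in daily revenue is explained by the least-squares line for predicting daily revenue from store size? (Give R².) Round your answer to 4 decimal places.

n = 5, Σx = 1023.2, Σy = 43.35, Σxy = 10430.622, Σx² = 269862.86, Σy² = 430.0171
Sxx = Σx² − (Σx)²/n = 269862.86 − 209387.648 = 60475.212
Sxy = Σxy − (Σx)(Σy)/n = 10430.622 − 8871.144 = 1559.478
Syy = Σy² − (Σy)²/n = 430.0171 − 375.8445 = 54.1726
R² = Sxy²/(Sxx·Syy) = (1559.478)²/(60475.212·54.1726) = 0.742338

0.7423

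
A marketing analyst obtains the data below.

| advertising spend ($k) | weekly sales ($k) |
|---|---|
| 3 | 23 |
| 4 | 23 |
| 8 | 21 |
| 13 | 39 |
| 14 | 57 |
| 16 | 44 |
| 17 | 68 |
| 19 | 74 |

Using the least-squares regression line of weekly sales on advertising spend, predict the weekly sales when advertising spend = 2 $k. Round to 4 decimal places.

13.1252

n = 8, Σx = 94, Σy = 349, Σxy = 4900, Σx² = 1360
Sxx = Σx² − (Σx)²/n = 1360 − 1104.5 = 255.5
Sxy = Σxy − (Σx)(Σy)/n = 4900 − 4100.75 = 799.25
b = Sxy/Sxx = 799.25/255.5 = 3.128180
a = ȳ − b·x̄ = 43.625 − 3.128180·11.75 = 6.868885
ŷ(2) = a + b·2 = 6.868885 + 3.128180·2 = 13.125245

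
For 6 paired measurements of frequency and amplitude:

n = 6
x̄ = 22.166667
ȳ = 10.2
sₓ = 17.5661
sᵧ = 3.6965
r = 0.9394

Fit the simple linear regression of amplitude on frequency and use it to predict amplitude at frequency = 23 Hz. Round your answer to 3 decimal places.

b = r · sᵧ/sₓ = 0.9394 · 3.6965/17.5661 = 0.197681
a = ȳ − b·x̄ = 10.2 − 0.197681·22.166667 = 5.818061
ŷ(23) = a + b·23 = 5.818061 + 0.197681·23 = 10.364734

10.365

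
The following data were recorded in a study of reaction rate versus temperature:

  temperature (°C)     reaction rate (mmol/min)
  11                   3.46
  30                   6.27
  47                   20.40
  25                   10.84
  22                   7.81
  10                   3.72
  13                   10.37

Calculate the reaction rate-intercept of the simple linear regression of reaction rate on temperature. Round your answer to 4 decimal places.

n = 7, Σx = 158, Σy = 62.87, Σxy = 1799.79, Σx² = 4608
Sxx = Σx² − (Σx)²/n = 4608 − 3566.285714 = 1041.714286
Sxy = Σxy − (Σx)(Σy)/n = 1799.79 − 1419.065714 = 380.724286
b = Sxy/Sxx = 380.724286/1041.714286 = 0.365479
a = ȳ − b·x̄ = 8.981429 − 0.365479·22.571429 = 0.732054

0.7321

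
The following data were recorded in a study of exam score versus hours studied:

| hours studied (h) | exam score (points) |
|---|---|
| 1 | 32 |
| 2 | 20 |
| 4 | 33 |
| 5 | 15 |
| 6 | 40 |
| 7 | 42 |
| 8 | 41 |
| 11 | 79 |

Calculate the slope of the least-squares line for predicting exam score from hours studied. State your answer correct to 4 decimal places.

4.7162

n = 8, Σx = 44, Σy = 302, Σxy = 2010, Σx² = 316
Sxx = Σx² − (Σx)²/n = 316 − 242 = 74
Sxy = Σxy − (Σx)(Σy)/n = 2010 − 1661 = 349
b = Sxy/Sxx = 349/74 = 4.716216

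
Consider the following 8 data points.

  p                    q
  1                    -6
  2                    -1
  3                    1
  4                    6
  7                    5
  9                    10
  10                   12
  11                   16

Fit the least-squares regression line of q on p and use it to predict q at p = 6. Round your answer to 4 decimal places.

n = 8, Σx = 47, Σy = 43, Σxy = 440, Σx² = 381
Sxx = Σx² − (Σx)²/n = 381 − 276.125 = 104.875
Sxy = Σxy − (Σx)(Σy)/n = 440 − 252.625 = 187.375
b = Sxy/Sxx = 187.375/104.875 = 1.786651
a = ȳ − b·x̄ = 5.375 − 1.786651·5.875 = -5.121573
ŷ(6) = a + b·6 = -5.121573 + 1.786651·6 = 5.598331

5.5983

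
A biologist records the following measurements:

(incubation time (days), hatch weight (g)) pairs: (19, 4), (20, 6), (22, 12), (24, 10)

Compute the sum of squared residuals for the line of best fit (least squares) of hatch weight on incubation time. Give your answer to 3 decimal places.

12.881

n = 4, Σx = 85, Σy = 32, Σxy = 700, Σx² = 1821, Σy² = 296
Sxx = Σx² − (Σx)²/n = 1821 − 1806.25 = 14.75
Sxy = Σxy − (Σx)(Σy)/n = 700 − 680 = 20
Syy = Σy² − (Σy)²/n = 296 − 256 = 40
b = Sxy/Sxx = 20/14.75 = 1.355932
SSE = Syy − b·Sxy = 40 − 1.355932·20 = 12.881356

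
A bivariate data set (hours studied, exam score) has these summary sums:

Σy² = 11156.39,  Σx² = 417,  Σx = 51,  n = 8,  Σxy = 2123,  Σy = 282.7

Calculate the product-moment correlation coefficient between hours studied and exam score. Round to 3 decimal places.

0.980

Sxx = Σx² − (Σx)²/n = 417 − 325.125 = 91.875
Sxy = Σxy − (Σx)(Σy)/n = 2123 − 1802.2125 = 320.7875
Syy = Σy² − (Σy)²/n = 11156.39 − 9989.91125 = 1166.47875
r = Sxy/√(Sxx·Syy) = 320.7875/√(107170.235156) = 320.7875/327.368653 = 0.979897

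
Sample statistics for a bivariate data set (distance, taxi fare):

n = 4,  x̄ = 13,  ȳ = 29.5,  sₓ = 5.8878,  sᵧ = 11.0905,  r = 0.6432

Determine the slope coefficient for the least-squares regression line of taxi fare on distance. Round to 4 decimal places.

b = r · sᵧ/sₓ = 0.6432 · 11.0905/5.8878 = 1.211558

1.2116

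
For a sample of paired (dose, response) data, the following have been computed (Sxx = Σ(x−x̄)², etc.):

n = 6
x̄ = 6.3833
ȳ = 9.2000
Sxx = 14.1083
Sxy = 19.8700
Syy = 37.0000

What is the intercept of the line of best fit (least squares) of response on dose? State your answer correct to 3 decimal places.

0.210

b = Sxy/Sxx = 19.87/14.1083 = 1.408391
a = ȳ − b·x̄ = 9.2 − 1.408391·6.3833 = 0.209819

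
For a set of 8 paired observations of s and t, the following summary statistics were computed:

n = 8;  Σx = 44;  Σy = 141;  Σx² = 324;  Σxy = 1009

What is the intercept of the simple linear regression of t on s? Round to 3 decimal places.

1.963

Sxx = Σx² − (Σx)²/n = 324 − 242 = 82
Sxy = Σxy − (Σx)(Σy)/n = 1009 − 775.5 = 233.5
b = Sxy/Sxx = 233.5/82 = 2.847561
a = ȳ − b·x̄ = 17.625 − 2.847561·5.5 = 1.963415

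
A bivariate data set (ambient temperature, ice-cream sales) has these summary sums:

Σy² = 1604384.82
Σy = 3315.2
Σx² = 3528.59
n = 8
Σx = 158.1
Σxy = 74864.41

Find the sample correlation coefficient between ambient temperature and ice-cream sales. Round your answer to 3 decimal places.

0.968

Sxx = Σx² − (Σx)²/n = 3528.59 − 3124.45125 = 404.13875
Sxy = Σxy − (Σx)(Σy)/n = 74864.41 − 65516.64 = 9347.77
Syy = Σy² − (Σy)²/n = 1604384.82 − 1373818.88 = 230565.94
r = Sxy/√(Sxx·Syy) = 9347.77/√(93180630.784175) = 9347.77/9653.011488 = 0.968379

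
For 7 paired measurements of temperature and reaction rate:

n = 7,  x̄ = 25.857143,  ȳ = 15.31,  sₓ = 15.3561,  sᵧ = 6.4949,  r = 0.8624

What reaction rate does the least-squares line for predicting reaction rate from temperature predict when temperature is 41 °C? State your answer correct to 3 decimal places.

20.833

b = r · sᵧ/sₓ = 0.8624 · 6.4949/15.3561 = 0.364754
a = ȳ − b·x̄ = 15.31 − 0.364754·25.857143 = 5.878499
ŷ(41) = a + b·41 = 5.878499 + 0.364754·41 = 20.833420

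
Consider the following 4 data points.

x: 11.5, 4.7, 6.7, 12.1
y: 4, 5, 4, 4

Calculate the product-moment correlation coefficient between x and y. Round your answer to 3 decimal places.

n = 4, Σx = 35, Σy = 17, Σxy = 144.7, Σx² = 345.64, Σy² = 73
Sxx = Σx² − (Σx)²/n = 345.64 − 306.25 = 39.39
Sxy = Σxy − (Σx)(Σy)/n = 144.7 − 148.75 = -4.05
Syy = Σy² − (Σy)²/n = 73 − 72.25 = 0.75
r = Sxy/√(Sxx·Syy) = -4.05/√(29.5425) = -4.05/5.435301 = -0.745129

-0.745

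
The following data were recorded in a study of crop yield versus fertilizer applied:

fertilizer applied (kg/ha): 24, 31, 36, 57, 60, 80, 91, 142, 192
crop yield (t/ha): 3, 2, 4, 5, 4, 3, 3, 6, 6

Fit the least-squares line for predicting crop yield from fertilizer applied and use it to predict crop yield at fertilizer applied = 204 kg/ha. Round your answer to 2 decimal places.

6.34

n = 9, Σx = 713, Σy = 36, Σxy = 3320, Σx² = 81391
Sxx = Σx² − (Σx)²/n = 81391 − 56485.444444 = 24905.555556
Sxy = Σxy − (Σx)(Σy)/n = 3320 − 2852 = 468
b = Sxy/Sxx = 468/24905.555556 = 0.018791
a = ȳ − b·x̄ = 4 − 0.018791·79.222222 = 2.511336
ŷ(204) = a + b·204 = 2.511336 + 0.018791·204 = 6.344698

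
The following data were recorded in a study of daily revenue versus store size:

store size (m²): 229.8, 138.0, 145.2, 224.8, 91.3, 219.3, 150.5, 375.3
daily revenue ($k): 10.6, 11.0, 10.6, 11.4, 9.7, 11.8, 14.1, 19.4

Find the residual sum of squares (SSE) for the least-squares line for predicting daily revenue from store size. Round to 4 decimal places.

n = 8, Σx = 1574.2, Σy = 98.6, Σxy = 20931.94, Σx² = 363398.64, Σy² = 1284.18
Sxx = Σx² − (Σx)²/n = 363398.64 − 309763.205 = 53635.435
Sxy = Σxy − (Σx)(Σy)/n = 20931.94 − 19402.015 = 1529.925
Syy = Σy² − (Σy)²/n = 1284.18 − 1215.245 = 68.935
b = Sxy/Sxx = 1529.925/53635.435 = 0.028525
SSE = Syy − b·Sxy = 68.935 − 0.028525·1529.925 = 25.294625

25.2946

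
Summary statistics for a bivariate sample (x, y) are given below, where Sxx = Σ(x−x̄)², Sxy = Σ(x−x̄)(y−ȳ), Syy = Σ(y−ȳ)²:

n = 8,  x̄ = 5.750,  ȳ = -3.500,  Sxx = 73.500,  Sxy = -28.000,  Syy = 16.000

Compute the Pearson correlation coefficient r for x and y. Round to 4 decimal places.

r = Sxy/√(Sxx·Syy) = -28/√(1176) = -28/34.292856 = -0.816497

-0.8165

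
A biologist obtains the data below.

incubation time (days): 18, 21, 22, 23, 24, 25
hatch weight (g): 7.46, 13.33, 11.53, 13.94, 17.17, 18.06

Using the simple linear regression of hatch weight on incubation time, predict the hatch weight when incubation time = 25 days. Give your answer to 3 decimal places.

17.782

n = 6, Σx = 133, Σy = 81.49, Σxy = 1852.07, Σx² = 2979
Sxx = Σx² − (Σx)²/n = 2979 − 2948.166667 = 30.833333
Sxy = Σxy − (Σx)(Σy)/n = 1852.07 − 1806.361667 = 45.708333
b = Sxy/Sxx = 45.708333/30.833333 = 1.482432
a = ȳ − b·x̄ = 13.581667 − 1.482432·22.166667 = -19.278919
ŷ(25) = a + b·25 = -19.278919 + 1.482432·25 = 17.781892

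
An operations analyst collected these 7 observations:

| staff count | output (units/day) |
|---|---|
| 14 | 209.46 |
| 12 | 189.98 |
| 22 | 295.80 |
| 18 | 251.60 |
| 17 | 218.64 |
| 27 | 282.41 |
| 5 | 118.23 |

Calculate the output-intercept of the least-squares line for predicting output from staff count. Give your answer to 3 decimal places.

90.186

n = 7, Σx = 115, Σy = 1566.12, Σxy = 28181.7, Σx² = 2191
Sxx = Σx² − (Σx)²/n = 2191 − 1889.285714 = 301.714286
Sxy = Σxy − (Σx)(Σy)/n = 28181.7 − 25729.114286 = 2452.585714
b = Sxy/Sxx = 2452.585714/301.714286 = 8.128835
a = ȳ − b·x̄ = 223.731429 − 8.128835·16.428571 = 90.186278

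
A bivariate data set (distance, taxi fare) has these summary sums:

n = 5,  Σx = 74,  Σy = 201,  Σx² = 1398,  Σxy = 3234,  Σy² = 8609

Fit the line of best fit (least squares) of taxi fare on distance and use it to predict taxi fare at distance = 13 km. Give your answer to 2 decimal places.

Sxx = Σx² − (Σx)²/n = 1398 − 1095.2 = 302.8
Sxy = Σxy − (Σx)(Σy)/n = 3234 − 2974.8 = 259.2
b = Sxy/Sxx = 259.2/302.8 = 0.856011
a = ȳ − b·x̄ = 40.2 − 0.856011·14.8 = 27.531044
ŷ(13) = a + b·13 = 27.531044 + 0.856011·13 = 38.659181

38.66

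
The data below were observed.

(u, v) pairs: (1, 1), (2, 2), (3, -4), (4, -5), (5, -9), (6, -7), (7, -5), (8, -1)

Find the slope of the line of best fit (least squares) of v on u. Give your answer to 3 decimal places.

n = 8, Σx = 36, Σy = -28, Σxy = -157, Σx² = 204
Sxx = Σx² − (Σx)²/n = 204 − 162 = 42
Sxy = Σxy − (Σx)(Σy)/n = -157 − (-126) = -31
b = Sxy/Sxx = -31/42 = -0.738095

-0.738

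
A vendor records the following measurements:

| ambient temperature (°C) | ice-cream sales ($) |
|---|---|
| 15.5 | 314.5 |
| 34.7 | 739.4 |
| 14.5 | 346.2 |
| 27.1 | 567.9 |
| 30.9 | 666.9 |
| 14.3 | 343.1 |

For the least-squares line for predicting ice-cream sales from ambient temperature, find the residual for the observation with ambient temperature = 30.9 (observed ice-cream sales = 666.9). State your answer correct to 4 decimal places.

8.1749

n = 6, Σx = 137, Σy = 2978, Σxy = 76455.46, Σx² = 3548.3
Sxx = Σx² − (Σx)²/n = 3548.3 − 3128.166667 = 420.133333
Sxy = Σxy − (Σx)(Σy)/n = 76455.46 − 67997.666667 = 8457.793333
b = Sxy/Sxx = 8457.793333/420.133333 = 20.131212
a = ȳ − b·x̄ = 496.333333 − 20.131212·22.833333 = 36.670652
ŷ(30.9) = 36.670652 + 20.131212·30.9 = 658.725113
residual = y − ŷ = 666.9 − 658.725113 = 8.174887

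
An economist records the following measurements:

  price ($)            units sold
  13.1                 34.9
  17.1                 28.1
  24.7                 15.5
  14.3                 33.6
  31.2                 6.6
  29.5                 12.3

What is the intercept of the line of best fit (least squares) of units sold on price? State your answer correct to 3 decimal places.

54.407

n = 6, Σx = 129.9, Σy = 131, Σxy = 2369.8, Σx² = 3122.29
Sxx = Σx² − (Σx)²/n = 3122.29 − 2812.335 = 309.955
Sxy = Σxy − (Σx)(Σy)/n = 2369.8 − 2836.15 = -466.35
b = Sxy/Sxx = -466.35/309.955 = -1.504573
a = ȳ − b·x̄ = 21.833333 − (-1.504573)·21.65 = 54.407344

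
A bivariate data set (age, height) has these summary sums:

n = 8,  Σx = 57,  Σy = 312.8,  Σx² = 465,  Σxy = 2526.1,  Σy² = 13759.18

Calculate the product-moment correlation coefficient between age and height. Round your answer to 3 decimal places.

Sxx = Σx² − (Σx)²/n = 465 − 406.125 = 58.875
Sxy = Σxy − (Σx)(Σy)/n = 2526.1 − 2228.7 = 297.4
Syy = Σy² − (Σy)²/n = 13759.18 − 12230.48 = 1528.7
r = Sxy/√(Sxx·Syy) = 297.4/√(90002.2125) = 297.4/300.003687 = 0.991321

0.991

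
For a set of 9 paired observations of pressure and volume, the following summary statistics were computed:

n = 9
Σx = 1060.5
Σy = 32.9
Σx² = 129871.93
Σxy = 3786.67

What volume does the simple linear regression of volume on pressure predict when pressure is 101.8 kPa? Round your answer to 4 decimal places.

Sxx = Σx² − (Σx)²/n = 129871.93 − 124962.25 = 4909.68
Sxy = Σxy − (Σx)(Σy)/n = 3786.67 − 3876.716667 = -90.046667
b = Sxy/Sxx = -90.046667/4909.68 = -0.018341
a = ȳ − b·x̄ = 3.655556 − (-0.018341)·117.833333 = 5.816694
ŷ(101.8) = a + b·101.8 = 5.816694 + (-0.018341)·101.8 = 3.949617

3.9496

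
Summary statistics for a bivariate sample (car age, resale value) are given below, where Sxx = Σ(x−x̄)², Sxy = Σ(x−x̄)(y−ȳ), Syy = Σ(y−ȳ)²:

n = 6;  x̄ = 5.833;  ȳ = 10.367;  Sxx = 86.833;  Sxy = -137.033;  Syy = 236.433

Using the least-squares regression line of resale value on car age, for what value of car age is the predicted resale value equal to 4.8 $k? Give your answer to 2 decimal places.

9.36

b = Sxy/Sxx = -137.033/86.833 = -1.578121
a = ȳ − b·x̄ = 10.367 − (-1.578121)·5.833 = 19.572181
Set a + b·x = 4.8: x = (4.8 − 19.572181) / (-1.578121) = 9.360612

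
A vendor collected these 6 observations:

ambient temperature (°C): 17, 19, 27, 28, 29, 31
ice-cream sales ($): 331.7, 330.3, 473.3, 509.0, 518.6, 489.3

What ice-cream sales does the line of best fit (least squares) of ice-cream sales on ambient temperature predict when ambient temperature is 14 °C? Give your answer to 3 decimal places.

n = 6, Σx = 151, Σy = 2652.2, Σxy = 69153.4, Σx² = 3965
Sxx = Σx² − (Σx)²/n = 3965 − 3800.166667 = 164.833333
Sxy = Σxy − (Σx)(Σy)/n = 69153.4 − 66747.033333 = 2406.366667
b = Sxy/Sxx = 2406.366667/164.833333 = 14.598787
a = ȳ − b·x̄ = 442.033333 − 14.598787·25.166667 = 74.630536
ŷ(14) = a + b·14 = 74.630536 + 14.598787·14 = 279.013549

279.014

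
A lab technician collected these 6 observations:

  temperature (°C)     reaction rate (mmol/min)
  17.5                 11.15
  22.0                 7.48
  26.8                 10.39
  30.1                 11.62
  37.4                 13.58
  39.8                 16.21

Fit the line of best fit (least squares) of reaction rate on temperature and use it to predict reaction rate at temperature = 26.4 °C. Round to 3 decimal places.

11.040

n = 6, Σx = 173.6, Σy = 70.43, Σxy = 2140.949, Σx² = 5397.3
Sxx = Σx² − (Σx)²/n = 5397.3 − 5022.826667 = 374.473333
Sxy = Σxy − (Σx)(Σy)/n = 2140.949 − 2037.774667 = 103.174333
b = Sxy/Sxx = 103.174333/374.473333 = 0.275519
a = ȳ − b·x̄ = 11.738333 − 0.275519·28.933333 = 3.766665
ŷ(26.4) = a + b·26.4 = 3.766665 + 0.275519·26.4 = 11.040353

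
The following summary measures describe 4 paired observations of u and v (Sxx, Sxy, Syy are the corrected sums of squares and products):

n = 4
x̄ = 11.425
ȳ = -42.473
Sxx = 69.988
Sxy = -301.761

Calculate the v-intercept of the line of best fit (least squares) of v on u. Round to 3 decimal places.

6.787

b = Sxy/Sxx = -301.761/69.988 = -4.311611
a = ȳ − b·x̄ = -42.473 − (-4.311611)·11.425 = 6.787151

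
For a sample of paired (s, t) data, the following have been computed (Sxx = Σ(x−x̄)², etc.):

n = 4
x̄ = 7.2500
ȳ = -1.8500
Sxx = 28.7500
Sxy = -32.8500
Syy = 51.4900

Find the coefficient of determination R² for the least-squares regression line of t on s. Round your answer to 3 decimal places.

0.729

R² = Sxy²/(Sxx·Syy) = (-32.85)²/(28.75·51.49) = 0.728971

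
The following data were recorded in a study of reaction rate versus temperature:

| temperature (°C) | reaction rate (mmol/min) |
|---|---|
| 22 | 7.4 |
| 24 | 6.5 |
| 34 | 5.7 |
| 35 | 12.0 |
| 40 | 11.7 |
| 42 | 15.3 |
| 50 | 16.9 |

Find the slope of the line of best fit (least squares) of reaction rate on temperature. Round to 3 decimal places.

0.380

n = 7, Σx = 247, Σy = 75.5, Σxy = 2888.2, Σx² = 9305
Sxx = Σx² − (Σx)²/n = 9305 − 8715.571429 = 589.428571
Sxy = Σxy − (Σx)(Σy)/n = 2888.2 − 2664.071429 = 224.128571
b = Sxy/Sxx = 224.128571/589.428571 = 0.380247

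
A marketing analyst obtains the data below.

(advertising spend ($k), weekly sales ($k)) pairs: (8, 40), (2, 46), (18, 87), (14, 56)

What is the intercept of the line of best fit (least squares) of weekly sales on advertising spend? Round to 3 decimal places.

n = 4, Σx = 42, Σy = 229, Σxy = 2762, Σx² = 588
Sxx = Σx² − (Σx)²/n = 588 − 441 = 147
Sxy = Σxy − (Σx)(Σy)/n = 2762 − 2404.5 = 357.5
b = Sxy/Sxx = 357.5/147 = 2.431973
a = ȳ − b·x̄ = 57.25 − 2.431973·10.5 = 31.714286

31.714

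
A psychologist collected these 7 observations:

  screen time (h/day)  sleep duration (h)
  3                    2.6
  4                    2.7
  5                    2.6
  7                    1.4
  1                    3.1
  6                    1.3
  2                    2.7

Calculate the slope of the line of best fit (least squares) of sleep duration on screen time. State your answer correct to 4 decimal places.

n = 7, Σx = 28, Σy = 16.4, Σxy = 57.7, Σx² = 140
Sxx = Σx² − (Σx)²/n = 140 − 112 = 28
Sxy = Σxy − (Σx)(Σy)/n = 57.7 − 65.6 = -7.9
b = Sxy/Sxx = -7.9/28 = -0.282143

-0.2821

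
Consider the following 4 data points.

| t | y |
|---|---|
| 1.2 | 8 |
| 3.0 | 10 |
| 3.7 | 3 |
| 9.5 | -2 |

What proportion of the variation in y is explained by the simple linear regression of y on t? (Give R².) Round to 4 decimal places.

0.7734

n = 4, Σx = 17.4, Σy = 19, Σxy = 31.7, Σx² = 114.38, Σy² = 177
Sxx = Σx² − (Σx)²/n = 114.38 − 75.69 = 38.69
Sxy = Σxy − (Σx)(Σy)/n = 31.7 − 82.65 = -50.95
Syy = Σy² − (Σy)²/n = 177 − 90.25 = 86.75
R² = Sxy²/(Sxx·Syy) = (-50.95)²/(38.69·86.75) = 0.773428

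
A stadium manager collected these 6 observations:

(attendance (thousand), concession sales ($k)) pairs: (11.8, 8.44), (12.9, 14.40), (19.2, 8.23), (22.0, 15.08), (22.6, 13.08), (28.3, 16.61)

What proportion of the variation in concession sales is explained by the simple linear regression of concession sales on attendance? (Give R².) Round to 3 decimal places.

n = 6, Σx = 116.8, Σy = 75.84, Σxy = 1540.799, Σx² = 2469.94, Σy² = 1020.7114
Sxx = Σx² − (Σx)²/n = 2469.94 − 2273.706667 = 196.233333
Sxy = Σxy − (Σx)(Σy)/n = 1540.799 − 1476.352 = 64.447
Syy = Σy² − (Σy)²/n = 1020.7114 − 958.6176 = 62.0938
R² = Sxy²/(Sxx·Syy) = (64.447)²/(196.233333·62.0938) = 0.340867

0.341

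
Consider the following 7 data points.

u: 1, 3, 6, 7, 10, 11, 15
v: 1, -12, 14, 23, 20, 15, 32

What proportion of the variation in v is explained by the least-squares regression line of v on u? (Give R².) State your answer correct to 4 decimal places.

n = 7, Σx = 53, Σy = 93, Σxy = 1055, Σx² = 541, Σy² = 2519
Sxx = Σx² − (Σx)²/n = 541 − 401.285714 = 139.714286
Sxy = Σxy − (Σx)(Σy)/n = 1055 − 704.142857 = 350.857143
Syy = Σy² − (Σy)²/n = 2519 − 1235.571429 = 1283.428571
R² = Sxy²/(Sxx·Syy) = (350.857143)²/(139.714286·1283.428571) = 0.686512

0.6865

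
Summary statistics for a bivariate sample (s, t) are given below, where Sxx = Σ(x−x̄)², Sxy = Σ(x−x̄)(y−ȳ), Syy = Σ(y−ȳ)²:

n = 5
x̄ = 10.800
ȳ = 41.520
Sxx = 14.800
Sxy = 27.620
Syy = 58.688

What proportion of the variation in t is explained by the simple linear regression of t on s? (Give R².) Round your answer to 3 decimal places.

R² = Sxy²/(Sxx·Syy) = (27.62)²/(14.8·58.688) = 0.878287

0.878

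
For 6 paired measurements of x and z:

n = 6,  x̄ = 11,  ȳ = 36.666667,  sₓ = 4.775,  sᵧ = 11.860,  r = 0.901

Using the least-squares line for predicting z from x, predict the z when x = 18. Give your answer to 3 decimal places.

52.332

b = r · sᵧ/sₓ = 0.901 · 11.86/4.775 = 2.237876
a = ȳ − b·x̄ = 36.666667 − 2.237876·11 = 12.050026
ŷ(18) = a + b·18 = 12.050026 + 2.237876·18 = 52.331802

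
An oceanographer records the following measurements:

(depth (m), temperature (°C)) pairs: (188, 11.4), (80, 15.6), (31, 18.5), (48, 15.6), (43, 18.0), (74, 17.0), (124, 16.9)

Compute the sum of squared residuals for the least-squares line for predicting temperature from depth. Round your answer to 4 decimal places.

n = 7, Σx = 588, Σy = 113, Σxy = 8841.1, Σx² = 67710, Σy² = 1857.54
Sxx = Σx² − (Σx)²/n = 67710 − 49392 = 18318
Sxy = Σxy − (Σx)(Σy)/n = 8841.1 − 9492 = -650.9
Syy = Σy² − (Σy)²/n = 1857.54 − 1824.142857 = 33.397143
b = Sxy/Sxx = -650.9/18318 = -0.035533
SSE = Syy − b·Sxy = 33.397143 − (-0.035533)·(-650.9) = 10.268482

10.2685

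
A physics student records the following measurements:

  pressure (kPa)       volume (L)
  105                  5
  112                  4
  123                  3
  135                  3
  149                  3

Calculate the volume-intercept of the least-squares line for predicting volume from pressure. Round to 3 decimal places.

n = 5, Σx = 624, Σy = 18, Σxy = 2194, Σx² = 79124
Sxx = Σx² − (Σx)²/n = 79124 − 77875.2 = 1248.8
Sxy = Σxy − (Σx)(Σy)/n = 2194 − 2246.4 = -52.4
b = Sxy/Sxx = -52.4/1248.8 = -0.041960
a = ȳ − b·x̄ = 3.6 − (-0.041960)·124.8 = 8.836643

8.837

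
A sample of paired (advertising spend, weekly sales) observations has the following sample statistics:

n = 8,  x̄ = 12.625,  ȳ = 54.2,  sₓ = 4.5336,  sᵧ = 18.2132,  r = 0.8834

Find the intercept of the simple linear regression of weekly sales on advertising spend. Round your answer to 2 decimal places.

9.39

b = r · sᵧ/sₓ = 0.8834 · 18.2132/4.5336 = 3.548955
a = ȳ − b·x̄ = 54.2 − 3.548955·12.625 = 9.394447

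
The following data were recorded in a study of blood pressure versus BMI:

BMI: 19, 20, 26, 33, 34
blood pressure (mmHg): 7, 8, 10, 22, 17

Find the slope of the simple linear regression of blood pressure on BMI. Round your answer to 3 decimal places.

0.849

n = 5, Σx = 132, Σy = 64, Σxy = 1857, Σx² = 3682
Sxx = Σx² − (Σx)²/n = 3682 − 3484.8 = 197.2
Sxy = Σxy − (Σx)(Σy)/n = 1857 − 1689.6 = 167.4
b = Sxy/Sxx = 167.4/197.2 = 0.848884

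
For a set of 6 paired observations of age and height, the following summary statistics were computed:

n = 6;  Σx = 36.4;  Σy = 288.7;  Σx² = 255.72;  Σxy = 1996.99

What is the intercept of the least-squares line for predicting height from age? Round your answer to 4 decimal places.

Sxx = Σx² − (Σx)²/n = 255.72 − 220.826667 = 34.893333
Sxy = Σxy − (Σx)(Σy)/n = 1996.99 − 1751.446667 = 245.543333
b = Sxy/Sxx = 245.543333/34.893333 = 7.036970
a = ȳ − b·x̄ = 48.116667 − 7.036970·6.066667 = 5.425716

5.4257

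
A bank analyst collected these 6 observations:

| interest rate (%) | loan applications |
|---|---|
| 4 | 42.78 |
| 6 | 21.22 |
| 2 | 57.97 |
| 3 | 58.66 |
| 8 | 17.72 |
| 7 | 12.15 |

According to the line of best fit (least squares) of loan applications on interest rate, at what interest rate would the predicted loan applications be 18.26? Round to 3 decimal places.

7.002

n = 6, Σx = 30, Σy = 210.5, Σxy = 817.17, Σx² = 178
Sxx = Σx² − (Σx)²/n = 178 − 150 = 28
Sxy = Σxy − (Σx)(Σy)/n = 817.17 − 1052.5 = -235.33
b = Sxy/Sxx = -235.33/28 = -8.404643
a = ȳ − b·x̄ = 35.083333 − (-8.404643)·5 = 77.106548
Set a + b·x = 18.26: x = (18.26 − 77.106548) / (-8.404643) = 7.001671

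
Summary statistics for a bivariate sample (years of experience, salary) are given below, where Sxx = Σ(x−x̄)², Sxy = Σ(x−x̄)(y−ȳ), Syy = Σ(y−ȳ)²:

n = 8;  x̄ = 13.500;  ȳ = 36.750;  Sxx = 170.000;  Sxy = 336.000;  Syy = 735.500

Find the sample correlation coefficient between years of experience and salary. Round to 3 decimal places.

r = Sxy/√(Sxx·Syy) = 336/√(125035) = 336/353.602885 = 0.950218

0.950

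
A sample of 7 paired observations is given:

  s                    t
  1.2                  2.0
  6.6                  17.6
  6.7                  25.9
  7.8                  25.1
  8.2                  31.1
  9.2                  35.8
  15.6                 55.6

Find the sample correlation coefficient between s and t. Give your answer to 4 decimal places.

0.9826

n = 7, Σx = 55.3, Σy = 193.1, Σxy = 1939.61, Σx² = 545.97, Σy² = 6954.79
Sxx = Σx² − (Σx)²/n = 545.97 − 436.87 = 109.1
Sxy = Σxy − (Σx)(Σy)/n = 1939.61 − 1525.49 = 414.12
Syy = Σy² − (Σy)²/n = 6954.79 − 5326.801429 = 1627.988571
r = Sxy/√(Sxx·Syy) = 414.12/√(177613.553143) = 414.12/421.442230 = 0.982626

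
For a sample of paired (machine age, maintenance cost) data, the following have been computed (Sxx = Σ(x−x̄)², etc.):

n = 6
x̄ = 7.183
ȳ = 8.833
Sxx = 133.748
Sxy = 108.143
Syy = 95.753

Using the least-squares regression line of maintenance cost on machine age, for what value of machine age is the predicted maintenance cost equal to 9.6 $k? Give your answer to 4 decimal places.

8.1316

b = Sxy/Sxx = 108.143/133.748 = 0.808558
a = ȳ − b·x̄ = 8.833 − 0.808558·7.183 = 3.025129
Set a + b·x = 9.6: x = (9.6 − 3.025129) / 0.808558 = 8.131602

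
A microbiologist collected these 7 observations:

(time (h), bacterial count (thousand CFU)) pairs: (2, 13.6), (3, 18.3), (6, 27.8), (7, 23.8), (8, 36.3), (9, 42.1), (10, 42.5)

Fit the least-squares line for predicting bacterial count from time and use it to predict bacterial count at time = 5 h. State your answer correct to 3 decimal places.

23.993

n = 7, Σx = 45, Σy = 204.4, Σxy = 1509.8, Σx² = 343
Sxx = Σx² − (Σx)²/n = 343 − 289.285714 = 53.714286
Sxy = Σxy − (Σx)(Σy)/n = 1509.8 − 1314 = 195.8
b = Sxy/Sxx = 195.8/53.714286 = 3.645213
a = ȳ − b·x̄ = 29.2 − 3.645213·6.428571 = 5.766489
ŷ(5) = a + b·5 = 5.766489 + 3.645213·5 = 23.992553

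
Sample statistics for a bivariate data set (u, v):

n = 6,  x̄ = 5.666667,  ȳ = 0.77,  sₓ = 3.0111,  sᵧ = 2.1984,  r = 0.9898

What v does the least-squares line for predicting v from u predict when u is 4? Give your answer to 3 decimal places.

b = r · sᵧ/sₓ = 0.9898 · 2.1984/3.0111 = 0.722652
a = ȳ − b·x̄ = 0.77 − 0.722652·5.666667 = -3.325026
ŷ(4) = a + b·4 = -3.325026 + 0.722652·4 = -0.434420

-0.434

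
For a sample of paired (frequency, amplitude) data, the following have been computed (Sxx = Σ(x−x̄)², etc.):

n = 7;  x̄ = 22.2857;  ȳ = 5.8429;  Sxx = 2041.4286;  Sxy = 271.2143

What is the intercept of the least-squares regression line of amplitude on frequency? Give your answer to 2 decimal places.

2.88

b = Sxy/Sxx = 271.2143/2041.4286 = 0.132855
a = ȳ − b·x̄ = 5.8429 − 0.132855·22.2857 = 2.882130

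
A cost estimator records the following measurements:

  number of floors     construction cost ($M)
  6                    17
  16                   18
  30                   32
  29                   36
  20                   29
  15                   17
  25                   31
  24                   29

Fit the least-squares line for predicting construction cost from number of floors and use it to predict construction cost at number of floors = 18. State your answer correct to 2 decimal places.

23.88

n = 8, Σx = 165, Σy = 209, Σxy = 4700, Σx² = 3859
Sxx = Σx² − (Σx)²/n = 3859 − 3403.125 = 455.875
Sxy = Σxy − (Σx)(Σy)/n = 4700 − 4310.625 = 389.375
b = Sxy/Sxx = 389.375/455.875 = 0.854127
a = ȳ − b·x̄ = 26.125 − 0.854127·20.625 = 8.508637
ŷ(18) = a + b·18 = 8.508637 + 0.854127·18 = 23.882917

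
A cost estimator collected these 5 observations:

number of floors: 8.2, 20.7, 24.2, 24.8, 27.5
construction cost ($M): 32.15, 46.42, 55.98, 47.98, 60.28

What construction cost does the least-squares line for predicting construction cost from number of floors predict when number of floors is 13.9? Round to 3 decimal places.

n = 5, Σx = 105.4, Σy = 242.81, Σxy = 5426.844, Σx² = 2452.66
Sxx = Σx² − (Σx)²/n = 2452.66 − 2221.832 = 230.828
Sxy = Σxy − (Σx)(Σy)/n = 5426.844 − 5118.4348 = 308.4092
b = Sxy/Sxx = 308.4092/230.828 = 1.336100
a = ȳ − b·x̄ = 48.562 − 1.336100·21.08 = 20.397020
ŷ(13.9) = a + b·13.9 = 20.397020 + 1.336100·13.9 = 38.968805

38.969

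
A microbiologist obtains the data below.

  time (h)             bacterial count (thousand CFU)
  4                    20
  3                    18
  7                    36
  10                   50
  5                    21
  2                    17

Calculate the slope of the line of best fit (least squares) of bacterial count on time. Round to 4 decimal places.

4.3891

n = 6, Σx = 31, Σy = 162, Σxy = 1025, Σx² = 203
Sxx = Σx² − (Σx)²/n = 203 − 160.166667 = 42.833333
Sxy = Σxy − (Σx)(Σy)/n = 1025 − 837 = 188
b = Sxy/Sxx = 188/42.833333 = 4.389105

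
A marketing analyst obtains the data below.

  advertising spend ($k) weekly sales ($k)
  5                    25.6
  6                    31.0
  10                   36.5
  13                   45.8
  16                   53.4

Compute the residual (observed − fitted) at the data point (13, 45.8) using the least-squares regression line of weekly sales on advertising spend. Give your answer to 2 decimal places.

0.16

n = 5, Σx = 50, Σy = 192.3, Σxy = 2128.8, Σx² = 586
Sxx = Σx² − (Σx)²/n = 586 − 500 = 86
Sxy = Σxy − (Σx)(Σy)/n = 2128.8 − 1923 = 205.8
b = Sxy/Sxx = 205.8/86 = 2.393023
a = ȳ − b·x̄ = 38.46 − 2.393023·10 = 14.529767
ŷ(13) = 14.529767 + 2.393023·13 = 45.639070
residual = y − ŷ = 45.8 − 45.639070 = 0.160930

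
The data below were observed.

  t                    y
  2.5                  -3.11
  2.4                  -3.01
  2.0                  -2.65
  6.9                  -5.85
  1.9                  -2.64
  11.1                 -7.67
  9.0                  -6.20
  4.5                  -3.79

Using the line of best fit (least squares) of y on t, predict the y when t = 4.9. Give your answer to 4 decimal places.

n = 8, Σx = 40.3, Σy = -34.92, Σxy = -223.672, Σx² = 291.69
Sxx = Σx² − (Σx)²/n = 291.69 − 203.01125 = 88.67875
Sxy = Σxy − (Σx)(Σy)/n = -223.672 − (-175.9095) = -47.7625
b = Sxy/Sxx = -47.7625/88.67875 = -0.538601
a = ȳ − b·x̄ = -4.365 − (-0.538601)·5.0375 = -1.651795
ŷ(4.9) = a + b·4.9 = -1.651795 + (-0.538601)·4.9 = -4.290942

-4.2909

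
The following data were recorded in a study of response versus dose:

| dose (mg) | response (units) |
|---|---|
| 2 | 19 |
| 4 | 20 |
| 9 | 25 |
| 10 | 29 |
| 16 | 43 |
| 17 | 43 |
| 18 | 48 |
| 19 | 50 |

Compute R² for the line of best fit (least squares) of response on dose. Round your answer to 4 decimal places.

n = 8, Σx = 95, Σy = 277, Σxy = 3866, Σx² = 1431, Σy² = 10729
Sxx = Σx² − (Σx)²/n = 1431 − 1128.125 = 302.875
Sxy = Σxy − (Σx)(Σy)/n = 3866 − 3289.375 = 576.625
Syy = Σy² − (Σy)²/n = 10729 − 9591.125 = 1137.875
R² = Sxy²/(Sxx·Syy) = (576.625)²/(302.875·1137.875) = 0.964781

0.9648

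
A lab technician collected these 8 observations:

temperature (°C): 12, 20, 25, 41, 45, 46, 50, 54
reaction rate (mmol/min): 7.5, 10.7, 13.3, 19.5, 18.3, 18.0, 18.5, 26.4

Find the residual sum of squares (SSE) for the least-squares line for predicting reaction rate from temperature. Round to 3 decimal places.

29.221

n = 8, Σx = 293, Σy = 132.2, Σxy = 5438.1, Σx² = 12407, Σy² = 2425.98
Sxx = Σx² − (Σx)²/n = 12407 − 10731.125 = 1675.875
Sxy = Σxy − (Σx)(Σy)/n = 5438.1 − 4841.825 = 596.275
Syy = Σy² − (Σy)²/n = 2425.98 − 2184.605 = 241.375
b = Sxy/Sxx = 596.275/1675.875 = 0.355799
SSE = Syy − b·Sxy = 241.375 − 0.355799·596.275 = 29.220826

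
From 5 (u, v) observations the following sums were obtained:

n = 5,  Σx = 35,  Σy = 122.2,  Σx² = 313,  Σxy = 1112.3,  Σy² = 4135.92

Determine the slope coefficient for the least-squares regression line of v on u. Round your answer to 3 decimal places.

Sxx = Σx² − (Σx)²/n = 313 − 245 = 68
Sxy = Σxy − (Σx)(Σy)/n = 1112.3 − 855.4 = 256.9
b = Sxy/Sxx = 256.9/68 = 3.777941

3.778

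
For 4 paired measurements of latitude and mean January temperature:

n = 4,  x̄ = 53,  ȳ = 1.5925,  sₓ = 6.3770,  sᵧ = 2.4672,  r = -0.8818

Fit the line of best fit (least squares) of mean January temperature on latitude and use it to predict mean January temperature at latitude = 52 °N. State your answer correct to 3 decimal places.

1.934

b = r · sᵧ/sₓ = -0.8818 · 2.4672/6.377 = -0.341160
a = ȳ − b·x̄ = 1.5925 − (-0.341160)·53 = 19.673977
ŷ(52) = a + b·52 = 19.673977 + (-0.341160)·52 = 1.933660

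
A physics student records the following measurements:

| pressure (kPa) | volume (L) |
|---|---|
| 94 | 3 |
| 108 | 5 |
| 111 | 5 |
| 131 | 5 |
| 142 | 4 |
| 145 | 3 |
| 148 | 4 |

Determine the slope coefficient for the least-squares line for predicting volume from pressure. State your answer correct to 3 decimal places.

n = 7, Σx = 879, Σy = 29, Σxy = 3627, Σx² = 113075
Sxx = Σx² − (Σx)²/n = 113075 − 110377.285714 = 2697.714286
Sxy = Σxy − (Σx)(Σy)/n = 3627 − 3641.571429 = -14.571429
b = Sxy/Sxx = -14.571429/2697.714286 = -0.005401

-0.005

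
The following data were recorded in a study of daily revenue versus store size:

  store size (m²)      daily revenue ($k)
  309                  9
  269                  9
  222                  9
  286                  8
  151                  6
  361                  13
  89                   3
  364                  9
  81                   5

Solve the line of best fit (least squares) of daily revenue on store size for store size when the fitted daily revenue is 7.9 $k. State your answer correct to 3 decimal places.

237.360

n = 9, Σx = 2132, Σy = 71, Σxy = 19035, Σx² = 599022
Sxx = Σx² − (Σx)²/n = 599022 − 505047.111111 = 93974.888889
Sxy = Σxy − (Σx)(Σy)/n = 19035 − 16819.111111 = 2215.888889
b = Sxy/Sxx = 2215.888889/93974.888889 = 0.023580
a = ȳ − b·x̄ = 7.888889 − 0.023580·236.888889 = 2.303147
Set a + b·x = 7.9: x = (7.9 − 2.303147) / 0.023580 = 237.360106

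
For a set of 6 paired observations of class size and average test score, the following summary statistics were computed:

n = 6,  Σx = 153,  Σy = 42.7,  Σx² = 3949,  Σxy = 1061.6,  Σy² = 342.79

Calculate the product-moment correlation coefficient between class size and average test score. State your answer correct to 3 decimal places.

-0.634

Sxx = Σx² − (Σx)²/n = 3949 − 3901.5 = 47.5
Sxy = Σxy − (Σx)(Σy)/n = 1061.6 − 1088.85 = -27.25
Syy = Σy² − (Σy)²/n = 342.79 − 303.881667 = 38.908333
r = Sxy/√(Sxx·Syy) = -27.25/√(1848.145833) = -27.25/42.990067 = -0.633867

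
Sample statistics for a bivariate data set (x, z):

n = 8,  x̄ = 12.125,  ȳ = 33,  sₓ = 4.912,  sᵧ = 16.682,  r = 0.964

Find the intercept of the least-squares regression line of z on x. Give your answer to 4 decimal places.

-6.6962

b = r · sᵧ/sₓ = 0.964 · 16.682/4.912 = 3.273910
a = ȳ − b·x̄ = 33 − 3.273910·12.125 = -6.696164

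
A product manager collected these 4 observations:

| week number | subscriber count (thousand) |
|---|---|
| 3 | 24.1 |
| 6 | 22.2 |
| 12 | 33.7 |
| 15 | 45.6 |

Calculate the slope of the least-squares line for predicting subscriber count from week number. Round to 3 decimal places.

n = 4, Σx = 36, Σy = 125.6, Σxy = 1293.9, Σx² = 414
Sxx = Σx² − (Σx)²/n = 414 − 324 = 90
Sxy = Σxy − (Σx)(Σy)/n = 1293.9 − 1130.4 = 163.5
b = Sxy/Sxx = 163.5/90 = 1.816667

1.817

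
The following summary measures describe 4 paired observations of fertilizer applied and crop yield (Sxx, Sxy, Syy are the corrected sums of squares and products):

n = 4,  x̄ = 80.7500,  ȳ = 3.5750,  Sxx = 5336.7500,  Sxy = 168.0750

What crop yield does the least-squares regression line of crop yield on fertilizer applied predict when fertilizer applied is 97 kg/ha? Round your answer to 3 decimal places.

4.087

b = Sxy/Sxx = 168.075/5336.75 = 0.031494
a = ȳ − b·x̄ = 3.575 − 0.031494·80.75 = 1.031869
ŷ(97) = a + b·97 = 1.031869 + 0.031494·97 = 4.086776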